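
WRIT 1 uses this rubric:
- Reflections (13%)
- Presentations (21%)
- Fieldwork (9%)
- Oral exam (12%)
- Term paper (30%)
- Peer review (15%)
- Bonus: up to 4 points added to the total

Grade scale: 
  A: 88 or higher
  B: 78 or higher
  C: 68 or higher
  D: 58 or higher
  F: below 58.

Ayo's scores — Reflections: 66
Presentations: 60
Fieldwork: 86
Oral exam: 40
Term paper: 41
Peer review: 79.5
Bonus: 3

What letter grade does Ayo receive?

Weighted total:
  Reflections 66 × 0.13 = 8.58
  Presentations 60 × 0.21 = 12.6
  Fieldwork 86 × 0.09 = 7.74
  Oral exam 40 × 0.12 = 4.8
  Term paper 41 × 0.3 = 12.3
  Peer review 79.5 × 0.15 = 11.925
Sum = 57.945
Bonus: 57.945 + 3 = 60.945
60.945 is ≥ 58 and < 68 → D

D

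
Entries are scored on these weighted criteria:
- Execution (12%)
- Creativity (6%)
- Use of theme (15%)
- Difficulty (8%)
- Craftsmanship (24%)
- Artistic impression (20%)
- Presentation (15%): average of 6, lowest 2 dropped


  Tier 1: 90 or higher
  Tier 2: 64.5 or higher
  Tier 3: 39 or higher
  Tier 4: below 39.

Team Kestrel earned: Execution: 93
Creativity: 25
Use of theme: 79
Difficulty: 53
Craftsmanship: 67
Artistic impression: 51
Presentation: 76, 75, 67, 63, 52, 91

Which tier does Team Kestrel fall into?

Presentation: drop 52, 63 → average of remaining 4 = 309/4 = 77.25
Weighted total:
  Execution 93 × 0.12 = 11.16
  Creativity 25 × 0.06 = 1.5
  Use of theme 79 × 0.15 = 11.85
  Difficulty 53 × 0.08 = 4.24
  Craftsmanship 67 × 0.24 = 16.08
  Artistic impression 51 × 0.2 = 10.2
  Presentation 77.25 × 0.15 = 11.5875
Sum = 66.6175
66.6175 is ≥ 64.5 and < 90 → Tier 2

Tier 2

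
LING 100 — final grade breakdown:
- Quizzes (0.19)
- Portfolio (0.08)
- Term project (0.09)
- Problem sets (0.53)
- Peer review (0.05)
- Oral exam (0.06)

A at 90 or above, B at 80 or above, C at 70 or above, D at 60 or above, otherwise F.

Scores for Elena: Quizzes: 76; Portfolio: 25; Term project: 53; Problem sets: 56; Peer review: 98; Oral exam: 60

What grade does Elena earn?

Weighted total:
  Quizzes 76 × 0.19 = 14.44
  Portfolio 25 × 0.08 = 2
  Term project 53 × 0.09 = 4.77
  Problem sets 56 × 0.53 = 29.68
  Peer review 98 × 0.05 = 4.9
  Oral exam 60 × 0.06 = 3.6
Sum = 59.39
59.39 < 60 → F

F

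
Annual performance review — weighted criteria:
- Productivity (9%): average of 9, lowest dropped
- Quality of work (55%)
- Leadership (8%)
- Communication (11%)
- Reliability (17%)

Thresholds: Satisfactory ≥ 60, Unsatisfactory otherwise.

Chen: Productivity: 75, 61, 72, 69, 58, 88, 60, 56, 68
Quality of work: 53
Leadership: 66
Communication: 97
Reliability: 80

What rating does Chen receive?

Productivity: drop 56 → average of remaining 8 = 551/8 = 68.875
Weighted total:
  Productivity 68.875 × 0.09 = 6.19875
  Quality of work 53 × 0.55 = 29.15
  Leadership 66 × 0.08 = 5.28
  Communication 97 × 0.11 = 10.67
  Reliability 80 × 0.17 = 13.6
Sum = 64.89875
64.89875 ≥ 60 → Satisfactory

Satisfactory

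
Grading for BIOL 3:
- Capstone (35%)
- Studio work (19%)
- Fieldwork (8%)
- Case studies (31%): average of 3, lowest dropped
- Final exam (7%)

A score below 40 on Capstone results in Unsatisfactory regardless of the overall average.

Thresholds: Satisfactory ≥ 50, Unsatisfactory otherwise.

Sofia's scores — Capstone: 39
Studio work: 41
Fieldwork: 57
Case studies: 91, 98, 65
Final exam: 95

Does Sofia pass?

Case studies: drop 65 → average of remaining 2 = 189/2 = 94.5
Capstone score 39 < 40: minimum not met.
Weighted total:
  Capstone 39 × 0.35 = 13.65
  Studio work 41 × 0.19 = 7.79
  Fieldwork 57 × 0.08 = 4.56
  Case studies 94.5 × 0.31 = 29.295
  Final exam 95 × 0.07 = 6.65
Sum = 61.945
Because the Capstone minimum was not met, the result is Unsatisfactory.

Unsatisfactory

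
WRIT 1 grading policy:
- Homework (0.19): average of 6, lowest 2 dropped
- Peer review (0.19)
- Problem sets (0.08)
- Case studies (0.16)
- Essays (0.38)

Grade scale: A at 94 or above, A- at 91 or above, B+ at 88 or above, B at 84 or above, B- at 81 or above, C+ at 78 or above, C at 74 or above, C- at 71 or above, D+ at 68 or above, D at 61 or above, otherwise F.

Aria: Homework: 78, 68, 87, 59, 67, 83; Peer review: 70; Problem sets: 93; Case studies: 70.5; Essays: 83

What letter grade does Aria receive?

C+

Homework: drop 59, 67 → average of remaining 4 = 316/4 = 79
Weighted total:
  Homework 79 × 0.19 = 15.01
  Peer review 70 × 0.19 = 13.3
  Problem sets 93 × 0.08 = 7.44
  Case studies 70.5 × 0.16 = 11.28
  Essays 83 × 0.38 = 31.54
Sum = 78.57
78.57 is ≥ 78 and < 81 → C+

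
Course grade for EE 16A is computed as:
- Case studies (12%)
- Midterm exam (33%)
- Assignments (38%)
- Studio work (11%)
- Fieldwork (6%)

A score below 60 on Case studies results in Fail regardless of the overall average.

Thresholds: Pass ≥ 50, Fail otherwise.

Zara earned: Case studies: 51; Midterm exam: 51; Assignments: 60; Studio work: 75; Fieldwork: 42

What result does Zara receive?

Case studies score 51 < 60: minimum not met.
Weighted total:
  Case studies 51 × 0.12 = 6.12
  Midterm exam 51 × 0.33 = 16.83
  Assignments 60 × 0.38 = 22.8
  Studio work 75 × 0.11 = 8.25
  Fieldwork 42 × 0.06 = 2.52
Sum = 56.52
Because the Case studies minimum was not met, the result is Fail.

Fail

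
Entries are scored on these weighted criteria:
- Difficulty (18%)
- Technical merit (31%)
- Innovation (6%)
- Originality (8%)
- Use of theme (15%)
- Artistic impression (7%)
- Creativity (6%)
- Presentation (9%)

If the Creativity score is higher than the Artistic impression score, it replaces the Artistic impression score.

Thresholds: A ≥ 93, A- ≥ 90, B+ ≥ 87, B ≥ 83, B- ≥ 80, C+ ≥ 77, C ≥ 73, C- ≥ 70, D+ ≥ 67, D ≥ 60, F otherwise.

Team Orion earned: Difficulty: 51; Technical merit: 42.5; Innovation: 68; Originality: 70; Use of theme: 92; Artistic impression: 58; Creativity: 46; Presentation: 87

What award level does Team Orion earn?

D

Creativity (46) ≤ Artistic impression (58), so Artistic impression stays at 58.
Weighted total:
  Difficulty 51 × 0.18 = 9.18
  Technical merit 42.5 × 0.31 = 13.175
  Innovation 68 × 0.06 = 4.08
  Originality 70 × 0.08 = 5.6
  Use of theme 92 × 0.15 = 13.8
  Artistic impression 58 × 0.07 = 4.06
  Creativity 46 × 0.06 = 2.76
  Presentation 87 × 0.09 = 7.83
Sum = 60.485
60.485 is ≥ 60 and < 67 → D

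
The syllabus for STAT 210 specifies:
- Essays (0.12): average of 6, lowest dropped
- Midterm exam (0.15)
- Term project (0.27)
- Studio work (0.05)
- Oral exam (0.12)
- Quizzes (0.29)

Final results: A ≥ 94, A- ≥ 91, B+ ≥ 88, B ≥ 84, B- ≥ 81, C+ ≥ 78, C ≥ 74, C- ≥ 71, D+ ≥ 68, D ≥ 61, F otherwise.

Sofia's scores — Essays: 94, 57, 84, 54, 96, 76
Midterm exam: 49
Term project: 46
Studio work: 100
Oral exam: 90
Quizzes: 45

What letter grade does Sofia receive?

F

Essays: drop 54 → average of remaining 5 = 407/5 = 81.4
Weighted total:
  Essays 81.4 × 0.12 = 9.768
  Midterm exam 49 × 0.15 = 7.35
  Term project 46 × 0.27 = 12.42
  Studio work 100 × 0.05 = 5
  Oral exam 90 × 0.12 = 10.8
  Quizzes 45 × 0.29 = 13.05
Sum = 58.388
58.388 < 61 → F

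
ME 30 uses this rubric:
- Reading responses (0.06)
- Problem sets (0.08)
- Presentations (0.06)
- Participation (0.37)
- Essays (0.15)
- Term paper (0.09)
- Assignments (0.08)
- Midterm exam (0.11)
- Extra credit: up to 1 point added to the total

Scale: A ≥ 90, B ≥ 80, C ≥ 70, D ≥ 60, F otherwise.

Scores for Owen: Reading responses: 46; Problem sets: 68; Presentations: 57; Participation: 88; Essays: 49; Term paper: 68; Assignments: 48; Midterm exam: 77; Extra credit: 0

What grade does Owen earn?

D

Weighted total:
  Reading responses 46 × 0.06 = 2.76
  Problem sets 68 × 0.08 = 5.44
  Presentations 57 × 0.06 = 3.42
  Participation 88 × 0.37 = 32.56
  Essays 49 × 0.15 = 7.35
  Term paper 68 × 0.09 = 6.12
  Assignments 48 × 0.08 = 3.84
  Midterm exam 77 × 0.11 = 8.47
Sum = 69.96
Extra credit: 69.96 + 0 = 69.96
69.96 is ≥ 60 and < 70 → D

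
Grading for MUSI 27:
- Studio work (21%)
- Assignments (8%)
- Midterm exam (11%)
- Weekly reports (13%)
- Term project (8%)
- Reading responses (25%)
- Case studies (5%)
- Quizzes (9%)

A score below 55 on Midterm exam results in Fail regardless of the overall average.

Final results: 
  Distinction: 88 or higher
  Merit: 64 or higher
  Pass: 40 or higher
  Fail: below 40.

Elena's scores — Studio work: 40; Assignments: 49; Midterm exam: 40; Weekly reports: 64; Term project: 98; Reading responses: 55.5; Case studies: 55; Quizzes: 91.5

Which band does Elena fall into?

Fail

Midterm exam score 40 < 55: minimum not met.
Weighted total:
  Studio work 40 × 0.21 = 8.4
  Assignments 49 × 0.08 = 3.92
  Midterm exam 40 × 0.11 = 4.4
  Weekly reports 64 × 0.13 = 8.32
  Term project 98 × 0.08 = 7.84
  Reading responses 55.5 × 0.25 = 13.875
  Case studies 55 × 0.05 = 2.75
  Quizzes 91.5 × 0.09 = 8.235
Sum = 57.74
Because the Midterm exam minimum was not met, the result is Fail.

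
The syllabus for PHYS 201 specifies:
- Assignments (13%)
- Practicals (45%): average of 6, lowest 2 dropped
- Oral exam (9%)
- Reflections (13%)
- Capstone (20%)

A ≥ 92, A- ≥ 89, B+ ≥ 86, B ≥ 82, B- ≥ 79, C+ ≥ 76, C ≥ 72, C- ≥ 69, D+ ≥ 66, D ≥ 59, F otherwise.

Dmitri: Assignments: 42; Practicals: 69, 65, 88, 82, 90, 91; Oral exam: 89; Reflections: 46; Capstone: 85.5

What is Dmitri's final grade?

Practicals: drop 65, 69 → average of remaining 4 = 351/4 = 87.75
Weighted total:
  Assignments 42 × 0.13 = 5.46
  Practicals 87.75 × 0.45 = 39.4875
  Oral exam 89 × 0.09 = 8.01
  Reflections 46 × 0.13 = 5.98
  Capstone 85.5 × 0.2 = 17.1
Sum = 76.0375
76.0375 is ≥ 76 and < 79 → C+

C+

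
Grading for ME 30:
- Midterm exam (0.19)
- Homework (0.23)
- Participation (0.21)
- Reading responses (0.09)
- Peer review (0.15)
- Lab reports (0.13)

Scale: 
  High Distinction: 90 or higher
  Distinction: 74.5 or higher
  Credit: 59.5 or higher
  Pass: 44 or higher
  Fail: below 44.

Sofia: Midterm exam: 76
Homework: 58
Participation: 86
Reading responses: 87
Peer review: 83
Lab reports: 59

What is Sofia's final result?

Credit

Weighted total:
  Midterm exam 76 × 0.19 = 14.44
  Homework 58 × 0.23 = 13.34
  Participation 86 × 0.21 = 18.06
  Reading responses 87 × 0.09 = 7.83
  Peer review 83 × 0.15 = 12.45
  Lab reports 59 × 0.13 = 7.67
Sum = 73.79
73.79 is ≥ 59.5 and < 74.5 → Credit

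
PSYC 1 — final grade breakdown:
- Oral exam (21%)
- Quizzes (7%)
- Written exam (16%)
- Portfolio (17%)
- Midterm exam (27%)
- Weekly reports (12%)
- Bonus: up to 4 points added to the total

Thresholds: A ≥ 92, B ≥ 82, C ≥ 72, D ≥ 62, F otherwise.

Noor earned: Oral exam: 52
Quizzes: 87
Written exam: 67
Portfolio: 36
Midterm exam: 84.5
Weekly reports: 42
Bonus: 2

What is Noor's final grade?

Weighted total:
  Oral exam 52 × 0.21 = 10.92
  Quizzes 87 × 0.07 = 6.09
  Written exam 67 × 0.16 = 10.72
  Portfolio 36 × 0.17 = 6.12
  Midterm exam 84.5 × 0.27 = 22.815
  Weekly reports 42 × 0.12 = 5.04
Sum = 61.705
Bonus: 61.705 + 2 = 63.705
63.705 is ≥ 62 and < 72 → D

D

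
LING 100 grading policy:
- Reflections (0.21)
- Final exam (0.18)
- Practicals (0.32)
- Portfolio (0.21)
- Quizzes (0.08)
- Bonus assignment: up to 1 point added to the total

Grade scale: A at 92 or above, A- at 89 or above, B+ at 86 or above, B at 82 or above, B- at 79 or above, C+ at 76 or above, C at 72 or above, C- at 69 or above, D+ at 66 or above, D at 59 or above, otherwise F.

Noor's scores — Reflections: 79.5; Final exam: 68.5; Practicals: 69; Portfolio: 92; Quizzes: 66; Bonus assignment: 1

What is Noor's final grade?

Weighted total:
  Reflections 79.5 × 0.21 = 16.695
  Final exam 68.5 × 0.18 = 12.33
  Practicals 69 × 0.32 = 22.08
  Portfolio 92 × 0.21 = 19.32
  Quizzes 66 × 0.08 = 5.28
Sum = 75.705
Bonus assignment: 75.705 + 1 = 76.705
76.705 is ≥ 76 and < 79 → C+

C+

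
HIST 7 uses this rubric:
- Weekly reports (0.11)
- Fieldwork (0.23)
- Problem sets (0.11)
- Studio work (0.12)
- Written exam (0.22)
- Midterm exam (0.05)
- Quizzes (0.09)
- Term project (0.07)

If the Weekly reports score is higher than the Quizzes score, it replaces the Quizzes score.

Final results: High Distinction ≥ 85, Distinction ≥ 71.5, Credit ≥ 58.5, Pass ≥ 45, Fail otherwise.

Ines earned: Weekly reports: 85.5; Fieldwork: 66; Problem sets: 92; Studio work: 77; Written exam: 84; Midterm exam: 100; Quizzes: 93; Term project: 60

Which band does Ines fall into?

Weekly reports (85.5) ≤ Quizzes (93), so Quizzes stays at 93.
Weighted total:
  Weekly reports 85.5 × 0.11 = 9.405
  Fieldwork 66 × 0.23 = 15.18
  Problem sets 92 × 0.11 = 10.12
  Studio work 77 × 0.12 = 9.24
  Written exam 84 × 0.22 = 18.48
  Midterm exam 100 × 0.05 = 5
  Quizzes 93 × 0.09 = 8.37
  Term project 60 × 0.07 = 4.2
Sum = 79.995
79.995 is ≥ 71.5 and < 85 → Distinction

Distinction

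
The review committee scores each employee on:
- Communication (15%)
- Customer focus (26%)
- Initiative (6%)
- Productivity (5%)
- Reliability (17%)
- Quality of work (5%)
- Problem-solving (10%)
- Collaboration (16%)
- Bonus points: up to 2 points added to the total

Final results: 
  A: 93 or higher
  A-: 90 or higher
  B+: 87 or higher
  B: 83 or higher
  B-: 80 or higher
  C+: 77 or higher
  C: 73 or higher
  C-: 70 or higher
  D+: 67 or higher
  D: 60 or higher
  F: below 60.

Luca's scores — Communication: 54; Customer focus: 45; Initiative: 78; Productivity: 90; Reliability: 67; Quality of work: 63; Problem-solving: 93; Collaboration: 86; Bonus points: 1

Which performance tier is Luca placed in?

Weighted total:
  Communication 54 × 0.15 = 8.1
  Customer focus 45 × 0.26 = 11.7
  Initiative 78 × 0.06 = 4.68
  Productivity 90 × 0.05 = 4.5
  Reliability 67 × 0.17 = 11.39
  Quality of work 63 × 0.05 = 3.15
  Problem-solving 93 × 0.1 = 9.3
  Collaboration 86 × 0.16 = 13.76
Sum = 66.58
Bonus points: 66.58 + 1 = 67.58
67.58 is ≥ 67 and < 70 → D+

D+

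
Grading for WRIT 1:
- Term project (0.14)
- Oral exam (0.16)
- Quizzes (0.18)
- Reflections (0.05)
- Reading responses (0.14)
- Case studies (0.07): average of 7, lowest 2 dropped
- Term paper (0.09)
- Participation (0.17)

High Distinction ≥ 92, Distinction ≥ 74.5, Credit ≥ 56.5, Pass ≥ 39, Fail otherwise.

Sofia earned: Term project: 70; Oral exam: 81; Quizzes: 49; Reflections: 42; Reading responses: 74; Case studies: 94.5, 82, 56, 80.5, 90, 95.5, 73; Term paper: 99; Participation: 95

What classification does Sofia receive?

Case studies: drop 56, 73 → average of remaining 5 = 442.5/5 = 88.5
Weighted total:
  Term project 70 × 0.14 = 9.8
  Oral exam 81 × 0.16 = 12.96
  Quizzes 49 × 0.18 = 8.82
  Reflections 42 × 0.05 = 2.1
  Reading responses 74 × 0.14 = 10.36
  Case studies 88.5 × 0.07 = 6.195
  Term paper 99 × 0.09 = 8.91
  Participation 95 × 0.17 = 16.15
Sum = 75.295
75.295 is ≥ 74.5 and < 92 → Distinction

Distinction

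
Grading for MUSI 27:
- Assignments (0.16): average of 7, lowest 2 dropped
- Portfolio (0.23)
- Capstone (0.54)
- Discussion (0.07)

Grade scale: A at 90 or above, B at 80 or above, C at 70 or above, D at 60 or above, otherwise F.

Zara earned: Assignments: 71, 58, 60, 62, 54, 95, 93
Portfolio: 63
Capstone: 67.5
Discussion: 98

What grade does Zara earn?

D

Assignments: drop 54, 58 → average of remaining 5 = 381/5 = 76.2
Weighted total:
  Assignments 76.2 × 0.16 = 12.192
  Portfolio 63 × 0.23 = 14.49
  Capstone 67.5 × 0.54 = 36.45
  Discussion 98 × 0.07 = 6.86
Sum = 69.992
69.992 is ≥ 60 and < 70 → D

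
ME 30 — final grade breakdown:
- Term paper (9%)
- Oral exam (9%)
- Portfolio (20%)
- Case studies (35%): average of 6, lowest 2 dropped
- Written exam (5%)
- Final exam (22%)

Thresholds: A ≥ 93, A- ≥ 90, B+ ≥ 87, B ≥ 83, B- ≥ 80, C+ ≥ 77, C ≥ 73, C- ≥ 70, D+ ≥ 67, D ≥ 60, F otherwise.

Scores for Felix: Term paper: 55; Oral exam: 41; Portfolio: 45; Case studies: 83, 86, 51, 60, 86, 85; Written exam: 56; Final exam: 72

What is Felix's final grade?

D

Case studies: drop 51, 60 → average of remaining 4 = 340/4 = 85
Weighted total:
  Term paper 55 × 0.09 = 4.95
  Oral exam 41 × 0.09 = 3.69
  Portfolio 45 × 0.2 = 9
  Case studies 85 × 0.35 = 29.75
  Written exam 56 × 0.05 = 2.8
  Final exam 72 × 0.22 = 15.84
Sum = 66.03
66.03 is ≥ 60 and < 67 → D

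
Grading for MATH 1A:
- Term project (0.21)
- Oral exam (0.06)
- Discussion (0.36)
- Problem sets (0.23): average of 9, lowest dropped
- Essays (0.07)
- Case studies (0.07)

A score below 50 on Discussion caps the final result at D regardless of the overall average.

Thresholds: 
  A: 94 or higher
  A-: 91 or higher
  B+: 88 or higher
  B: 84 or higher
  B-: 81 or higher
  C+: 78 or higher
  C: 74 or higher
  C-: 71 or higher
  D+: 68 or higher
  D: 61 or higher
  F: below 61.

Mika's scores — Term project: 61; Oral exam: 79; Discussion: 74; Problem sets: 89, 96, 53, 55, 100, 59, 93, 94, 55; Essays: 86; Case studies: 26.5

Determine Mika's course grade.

D+

Problem sets: drop 53 → average of remaining 8 = 641/8 = 80.125
Discussion score 74 ≥ 50: minimum met.
Weighted total:
  Term project 61 × 0.21 = 12.81
  Oral exam 79 × 0.06 = 4.74
  Discussion 74 × 0.36 = 26.64
  Problem sets 80.125 × 0.23 = 18.42875
  Essays 86 × 0.07 = 6.02
  Case studies 26.5 × 0.07 = 1.855
Sum = 70.49375
70.49375 is ≥ 68 and < 71 → D+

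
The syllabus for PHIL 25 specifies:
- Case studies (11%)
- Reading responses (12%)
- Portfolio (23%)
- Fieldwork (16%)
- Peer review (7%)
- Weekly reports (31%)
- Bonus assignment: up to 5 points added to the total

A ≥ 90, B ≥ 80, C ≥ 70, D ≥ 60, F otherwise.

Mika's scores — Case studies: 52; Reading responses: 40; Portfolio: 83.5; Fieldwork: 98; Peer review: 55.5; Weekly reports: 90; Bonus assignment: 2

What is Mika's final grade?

Weighted total:
  Case studies 52 × 0.11 = 5.72
  Reading responses 40 × 0.12 = 4.8
  Portfolio 83.5 × 0.23 = 19.205
  Fieldwork 98 × 0.16 = 15.68
  Peer review 55.5 × 0.07 = 3.885
  Weekly reports 90 × 0.31 = 27.9
Sum = 77.19
Bonus assignment: 77.19 + 2 = 79.19
79.19 is ≥ 70 and < 80 → C

C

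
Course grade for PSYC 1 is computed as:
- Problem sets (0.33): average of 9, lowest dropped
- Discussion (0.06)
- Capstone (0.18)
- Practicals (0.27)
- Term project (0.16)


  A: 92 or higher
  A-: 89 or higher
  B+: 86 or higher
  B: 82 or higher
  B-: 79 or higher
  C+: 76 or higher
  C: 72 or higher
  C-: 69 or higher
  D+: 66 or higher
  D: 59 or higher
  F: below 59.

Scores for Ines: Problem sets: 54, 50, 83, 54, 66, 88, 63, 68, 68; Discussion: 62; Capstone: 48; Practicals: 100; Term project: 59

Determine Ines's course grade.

Problem sets: drop 50 → average of remaining 8 = 544/8 = 68
Weighted total:
  Problem sets 68 × 0.33 = 22.44
  Discussion 62 × 0.06 = 3.72
  Capstone 48 × 0.18 = 8.64
  Practicals 100 × 0.27 = 27
  Term project 59 × 0.16 = 9.44
Sum = 71.24
71.24 is ≥ 69 and < 72 → C-

C-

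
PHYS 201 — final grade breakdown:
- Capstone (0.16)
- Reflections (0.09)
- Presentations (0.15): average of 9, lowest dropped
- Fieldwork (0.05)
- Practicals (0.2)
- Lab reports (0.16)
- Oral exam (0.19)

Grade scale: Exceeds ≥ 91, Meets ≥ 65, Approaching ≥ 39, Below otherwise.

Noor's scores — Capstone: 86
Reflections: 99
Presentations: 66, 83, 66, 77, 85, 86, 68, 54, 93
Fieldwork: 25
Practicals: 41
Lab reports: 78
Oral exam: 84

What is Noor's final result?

Presentations: drop 54 → average of remaining 8 = 624/8 = 78
Weighted total:
  Capstone 86 × 0.16 = 13.76
  Reflections 99 × 0.09 = 8.91
  Presentations 78 × 0.15 = 11.7
  Fieldwork 25 × 0.05 = 1.25
  Practicals 41 × 0.2 = 8.2
  Lab reports 78 × 0.16 = 12.48
  Oral exam 84 × 0.19 = 15.96
Sum = 72.26
72.26 is ≥ 65 and < 91 → Meets

Meets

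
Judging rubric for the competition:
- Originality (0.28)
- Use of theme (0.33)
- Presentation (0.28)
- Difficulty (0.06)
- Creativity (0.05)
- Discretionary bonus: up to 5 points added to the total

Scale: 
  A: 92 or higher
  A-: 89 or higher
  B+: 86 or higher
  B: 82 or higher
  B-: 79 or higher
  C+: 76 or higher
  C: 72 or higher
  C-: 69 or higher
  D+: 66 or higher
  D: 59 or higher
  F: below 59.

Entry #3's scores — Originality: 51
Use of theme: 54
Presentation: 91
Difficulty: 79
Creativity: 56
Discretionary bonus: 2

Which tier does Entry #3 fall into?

Weighted total:
  Originality 51 × 0.28 = 14.28
  Use of theme 54 × 0.33 = 17.82
  Presentation 91 × 0.28 = 25.48
  Difficulty 79 × 0.06 = 4.74
  Creativity 56 × 0.05 = 2.8
Sum = 65.12
Discretionary bonus: 65.12 + 2 = 67.12
67.12 is ≥ 66 and < 69 → D+

D+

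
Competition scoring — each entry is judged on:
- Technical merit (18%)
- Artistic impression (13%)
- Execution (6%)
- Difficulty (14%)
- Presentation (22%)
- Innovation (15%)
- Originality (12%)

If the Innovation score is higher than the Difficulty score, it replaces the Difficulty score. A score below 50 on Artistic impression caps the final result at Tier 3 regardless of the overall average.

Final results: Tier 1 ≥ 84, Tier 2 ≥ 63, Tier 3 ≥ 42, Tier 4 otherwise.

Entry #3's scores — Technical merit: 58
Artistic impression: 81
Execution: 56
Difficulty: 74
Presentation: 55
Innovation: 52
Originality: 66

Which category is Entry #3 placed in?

Innovation (52) ≤ Difficulty (74), so Difficulty stays at 74.
Artistic impression score 81 ≥ 50: minimum met.
Weighted total:
  Technical merit 58 × 0.18 = 10.44
  Artistic impression 81 × 0.13 = 10.53
  Execution 56 × 0.06 = 3.36
  Difficulty 74 × 0.14 = 10.36
  Presentation 55 × 0.22 = 12.1
  Innovation 52 × 0.15 = 7.8
  Originality 66 × 0.12 = 7.92
Sum = 62.51
62.51 is ≥ 42 and < 63 → Tier 3

Tier 3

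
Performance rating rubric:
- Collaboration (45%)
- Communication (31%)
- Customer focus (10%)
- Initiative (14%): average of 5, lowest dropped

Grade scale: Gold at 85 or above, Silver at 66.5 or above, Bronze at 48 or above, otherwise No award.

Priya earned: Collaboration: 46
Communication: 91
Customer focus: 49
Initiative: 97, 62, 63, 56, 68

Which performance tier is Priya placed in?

Bronze

Initiative: drop 56 → average of remaining 4 = 290/4 = 72.5
Weighted total:
  Collaboration 46 × 0.45 = 20.7
  Communication 91 × 0.31 = 28.21
  Customer focus 49 × 0.1 = 4.9
  Initiative 72.5 × 0.14 = 10.15
Sum = 63.96
63.96 is ≥ 48 and < 66.5 → Bronze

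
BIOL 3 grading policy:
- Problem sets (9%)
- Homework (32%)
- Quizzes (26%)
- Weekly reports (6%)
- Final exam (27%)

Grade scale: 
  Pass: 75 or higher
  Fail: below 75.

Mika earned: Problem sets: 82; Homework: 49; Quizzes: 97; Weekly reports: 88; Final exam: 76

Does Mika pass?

Fail

Weighted total:
  Problem sets 82 × 0.09 = 7.38
  Homework 49 × 0.32 = 15.68
  Quizzes 97 × 0.26 = 25.22
  Weekly reports 88 × 0.06 = 5.28
  Final exam 76 × 0.27 = 20.52
Sum = 74.08
74.08 < 75 → Fail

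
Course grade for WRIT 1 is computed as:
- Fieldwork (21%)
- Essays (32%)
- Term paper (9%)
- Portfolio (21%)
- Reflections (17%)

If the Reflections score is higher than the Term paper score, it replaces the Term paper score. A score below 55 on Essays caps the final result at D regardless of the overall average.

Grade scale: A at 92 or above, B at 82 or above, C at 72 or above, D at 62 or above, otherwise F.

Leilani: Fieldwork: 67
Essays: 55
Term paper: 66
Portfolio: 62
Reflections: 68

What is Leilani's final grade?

Reflections (68) > Term paper (66), so Term paper counts as 68.
Essays score 55 ≥ 55: minimum met.
Weighted total:
  Fieldwork 67 × 0.21 = 14.07
  Essays 55 × 0.32 = 17.6
  Term paper 68 × 0.09 = 6.12
  Portfolio 62 × 0.21 = 13.02
  Reflections 68 × 0.17 = 11.56
Sum = 62.37
62.37 is ≥ 62 and < 72 → D

D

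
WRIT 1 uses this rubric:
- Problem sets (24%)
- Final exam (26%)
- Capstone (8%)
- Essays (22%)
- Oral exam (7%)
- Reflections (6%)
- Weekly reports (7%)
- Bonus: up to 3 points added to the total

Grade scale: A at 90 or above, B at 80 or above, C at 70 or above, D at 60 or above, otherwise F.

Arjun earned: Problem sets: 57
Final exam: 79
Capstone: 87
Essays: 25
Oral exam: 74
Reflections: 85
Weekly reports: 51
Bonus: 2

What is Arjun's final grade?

Weighted total:
  Problem sets 57 × 0.24 = 13.68
  Final exam 79 × 0.26 = 20.54
  Capstone 87 × 0.08 = 6.96
  Essays 25 × 0.22 = 5.5
  Oral exam 74 × 0.07 = 5.18
  Reflections 85 × 0.06 = 5.1
  Weekly reports 51 × 0.07 = 3.57
Sum = 60.53
Bonus: 60.53 + 2 = 62.53
62.53 is ≥ 60 and < 70 → D

D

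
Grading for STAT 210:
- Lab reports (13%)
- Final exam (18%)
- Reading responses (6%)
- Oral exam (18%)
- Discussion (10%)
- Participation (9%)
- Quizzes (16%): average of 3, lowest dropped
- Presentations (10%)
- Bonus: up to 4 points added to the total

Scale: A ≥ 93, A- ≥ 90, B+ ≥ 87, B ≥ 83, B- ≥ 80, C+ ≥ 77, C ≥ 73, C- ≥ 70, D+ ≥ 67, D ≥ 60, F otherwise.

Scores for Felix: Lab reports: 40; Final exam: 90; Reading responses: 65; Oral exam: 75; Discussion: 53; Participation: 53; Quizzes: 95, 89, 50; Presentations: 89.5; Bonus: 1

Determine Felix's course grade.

C

Quizzes: drop 50 → average of remaining 2 = 184/2 = 92
Weighted total:
  Lab reports 40 × 0.13 = 5.2
  Final exam 90 × 0.18 = 16.2
  Reading responses 65 × 0.06 = 3.9
  Oral exam 75 × 0.18 = 13.5
  Discussion 53 × 0.1 = 5.3
  Participation 53 × 0.09 = 4.77
  Quizzes 92 × 0.16 = 14.72
  Presentations 89.5 × 0.1 = 8.95
Sum = 72.54
Bonus: 72.54 + 1 = 73.54
73.54 is ≥ 73 and < 77 → C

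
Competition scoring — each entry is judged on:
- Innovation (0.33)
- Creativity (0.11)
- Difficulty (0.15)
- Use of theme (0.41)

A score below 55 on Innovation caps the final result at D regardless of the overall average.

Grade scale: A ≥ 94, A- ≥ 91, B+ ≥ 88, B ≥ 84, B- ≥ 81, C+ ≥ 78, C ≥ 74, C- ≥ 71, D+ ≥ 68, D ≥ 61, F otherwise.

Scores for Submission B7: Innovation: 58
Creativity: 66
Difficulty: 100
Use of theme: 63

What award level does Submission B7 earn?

D

Innovation score 58 ≥ 55: minimum met.
Weighted total:
  Innovation 58 × 0.33 = 19.14
  Creativity 66 × 0.11 = 7.26
  Difficulty 100 × 0.15 = 15
  Use of theme 63 × 0.41 = 25.83
Sum = 67.23
67.23 is ≥ 61 and < 68 → D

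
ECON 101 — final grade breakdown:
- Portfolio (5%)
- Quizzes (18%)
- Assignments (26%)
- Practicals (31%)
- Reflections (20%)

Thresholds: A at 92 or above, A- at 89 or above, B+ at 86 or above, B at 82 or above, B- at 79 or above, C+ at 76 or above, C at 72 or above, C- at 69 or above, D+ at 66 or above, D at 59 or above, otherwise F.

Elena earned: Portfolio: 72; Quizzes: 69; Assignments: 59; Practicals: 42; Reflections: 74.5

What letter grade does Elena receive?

D

Weighted total:
  Portfolio 72 × 0.05 = 3.6
  Quizzes 69 × 0.18 = 12.42
  Assignments 59 × 0.26 = 15.34
  Practicals 42 × 0.31 = 13.02
  Reflections 74.5 × 0.2 = 14.9
Sum = 59.28
59.28 is ≥ 59 and < 66 → D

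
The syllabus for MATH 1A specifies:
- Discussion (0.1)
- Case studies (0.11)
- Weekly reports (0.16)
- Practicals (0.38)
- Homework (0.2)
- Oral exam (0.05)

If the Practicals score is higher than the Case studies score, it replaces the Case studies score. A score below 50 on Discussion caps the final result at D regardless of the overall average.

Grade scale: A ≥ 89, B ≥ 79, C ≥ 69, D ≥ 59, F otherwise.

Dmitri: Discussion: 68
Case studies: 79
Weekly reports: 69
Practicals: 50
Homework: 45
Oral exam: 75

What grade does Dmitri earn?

F

Practicals (50) ≤ Case studies (79), so Case studies stays at 79.
Discussion score 68 ≥ 50: minimum met.
Weighted total:
  Discussion 68 × 0.1 = 6.8
  Case studies 79 × 0.11 = 8.69
  Weekly reports 69 × 0.16 = 11.04
  Practicals 50 × 0.38 = 19
  Homework 45 × 0.2 = 9
  Oral exam 75 × 0.05 = 3.75
Sum = 58.28
58.28 < 59 → F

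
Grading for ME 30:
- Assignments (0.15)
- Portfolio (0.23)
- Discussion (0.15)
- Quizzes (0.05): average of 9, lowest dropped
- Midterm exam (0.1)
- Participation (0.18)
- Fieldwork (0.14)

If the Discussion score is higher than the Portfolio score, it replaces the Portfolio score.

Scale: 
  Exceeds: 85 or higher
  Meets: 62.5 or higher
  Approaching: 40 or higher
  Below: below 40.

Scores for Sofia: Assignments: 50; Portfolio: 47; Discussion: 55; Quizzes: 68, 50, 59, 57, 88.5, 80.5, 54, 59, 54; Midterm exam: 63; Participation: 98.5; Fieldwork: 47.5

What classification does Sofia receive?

Quizzes: drop 50 → average of remaining 8 = 520/8 = 65
Discussion (55) > Portfolio (47), so Portfolio counts as 55.
Weighted total:
  Assignments 50 × 0.15 = 7.5
  Portfolio 55 × 0.23 = 12.65
  Discussion 55 × 0.15 = 8.25
  Quizzes 65 × 0.05 = 3.25
  Midterm exam 63 × 0.1 = 6.3
  Participation 98.5 × 0.18 = 17.73
  Fieldwork 47.5 × 0.14 = 6.65
Sum = 62.33
62.33 is ≥ 40 and < 62.5 → Approaching

Approaching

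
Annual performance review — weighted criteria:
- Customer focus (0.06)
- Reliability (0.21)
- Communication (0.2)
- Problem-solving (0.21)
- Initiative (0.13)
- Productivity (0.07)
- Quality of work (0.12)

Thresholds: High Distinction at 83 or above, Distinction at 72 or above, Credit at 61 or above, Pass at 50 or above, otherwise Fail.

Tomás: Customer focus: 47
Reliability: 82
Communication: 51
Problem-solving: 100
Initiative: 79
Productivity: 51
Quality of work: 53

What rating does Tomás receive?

Weighted total:
  Customer focus 47 × 0.06 = 2.82
  Reliability 82 × 0.21 = 17.22
  Communication 51 × 0.2 = 10.2
  Problem-solving 100 × 0.21 = 21
  Initiative 79 × 0.13 = 10.27
  Productivity 51 × 0.07 = 3.57
  Quality of work 53 × 0.12 = 6.36
Sum = 71.44
71.44 is ≥ 61 and < 72 → Credit

Credit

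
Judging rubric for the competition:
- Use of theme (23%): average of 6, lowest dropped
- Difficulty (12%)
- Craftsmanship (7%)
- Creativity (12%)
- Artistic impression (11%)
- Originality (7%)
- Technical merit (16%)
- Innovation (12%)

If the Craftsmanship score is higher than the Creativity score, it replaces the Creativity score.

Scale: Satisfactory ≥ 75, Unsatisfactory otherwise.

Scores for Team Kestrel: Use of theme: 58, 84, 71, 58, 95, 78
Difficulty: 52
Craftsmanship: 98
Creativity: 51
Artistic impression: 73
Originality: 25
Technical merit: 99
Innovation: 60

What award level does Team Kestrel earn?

Use of theme: drop 58 → average of remaining 5 = 386/5 = 77.2
Craftsmanship (98) > Creativity (51), so Creativity counts as 98.
Weighted total:
  Use of theme 77.2 × 0.23 = 17.756
  Difficulty 52 × 0.12 = 6.24
  Craftsmanship 98 × 0.07 = 6.86
  Creativity 98 × 0.12 = 11.76
  Artistic impression 73 × 0.11 = 8.03
  Originality 25 × 0.07 = 1.75
  Technical merit 99 × 0.16 = 15.84
  Innovation 60 × 0.12 = 7.2
Sum = 75.436
75.436 ≥ 75 → Satisfactory

Satisfactory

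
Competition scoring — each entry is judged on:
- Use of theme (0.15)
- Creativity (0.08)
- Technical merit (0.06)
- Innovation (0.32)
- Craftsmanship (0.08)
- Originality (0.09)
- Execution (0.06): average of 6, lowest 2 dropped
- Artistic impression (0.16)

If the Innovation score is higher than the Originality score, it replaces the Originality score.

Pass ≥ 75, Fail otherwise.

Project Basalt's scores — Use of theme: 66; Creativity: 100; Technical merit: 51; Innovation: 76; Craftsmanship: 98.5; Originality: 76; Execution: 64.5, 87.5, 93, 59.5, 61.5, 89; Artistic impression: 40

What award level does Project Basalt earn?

Execution: drop 59.5, 61.5 → average of remaining 4 = 334/4 = 83.5
Innovation (76) ≤ Originality (76), so Originality stays at 76.
Weighted total:
  Use of theme 66 × 0.15 = 9.9
  Creativity 100 × 0.08 = 8
  Technical merit 51 × 0.06 = 3.06
  Innovation 76 × 0.32 = 24.32
  Craftsmanship 98.5 × 0.08 = 7.88
  Originality 76 × 0.09 = 6.84
  Execution 83.5 × 0.06 = 5.01
  Artistic impression 40 × 0.16 = 6.4
Sum = 71.41
71.41 < 75 → Fail

Fail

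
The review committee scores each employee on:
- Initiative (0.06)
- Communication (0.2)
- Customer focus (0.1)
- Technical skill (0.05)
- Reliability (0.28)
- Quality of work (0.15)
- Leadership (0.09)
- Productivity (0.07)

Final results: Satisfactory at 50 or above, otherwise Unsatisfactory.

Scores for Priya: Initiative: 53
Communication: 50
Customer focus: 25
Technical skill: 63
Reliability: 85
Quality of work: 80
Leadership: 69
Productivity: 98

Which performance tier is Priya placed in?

Weighted total:
  Initiative 53 × 0.06 = 3.18
  Communication 50 × 0.2 = 10
  Customer focus 25 × 0.1 = 2.5
  Technical skill 63 × 0.05 = 3.15
  Reliability 85 × 0.28 = 23.8
  Quality of work 80 × 0.15 = 12
  Leadership 69 × 0.09 = 6.21
  Productivity 98 × 0.07 = 6.86
Sum = 67.7
67.7 ≥ 50 → Satisfactory

Satisfactory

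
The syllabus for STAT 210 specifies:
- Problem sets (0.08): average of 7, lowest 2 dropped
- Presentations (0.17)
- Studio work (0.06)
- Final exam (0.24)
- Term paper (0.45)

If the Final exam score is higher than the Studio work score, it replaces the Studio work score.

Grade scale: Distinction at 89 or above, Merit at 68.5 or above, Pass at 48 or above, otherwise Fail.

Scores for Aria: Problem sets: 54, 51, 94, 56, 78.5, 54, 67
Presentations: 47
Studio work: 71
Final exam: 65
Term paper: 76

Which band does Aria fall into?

Pass

Problem sets: drop 51, 54 → average of remaining 5 = 349.5/5 = 69.9
Final exam (65) ≤ Studio work (71), so Studio work stays at 71.
Weighted total:
  Problem sets 69.9 × 0.08 = 5.592
  Presentations 47 × 0.17 = 7.99
  Studio work 71 × 0.06 = 4.26
  Final exam 65 × 0.24 = 15.6
  Term paper 76 × 0.45 = 34.2
Sum = 67.642
67.642 is ≥ 48 and < 68.5 → Pass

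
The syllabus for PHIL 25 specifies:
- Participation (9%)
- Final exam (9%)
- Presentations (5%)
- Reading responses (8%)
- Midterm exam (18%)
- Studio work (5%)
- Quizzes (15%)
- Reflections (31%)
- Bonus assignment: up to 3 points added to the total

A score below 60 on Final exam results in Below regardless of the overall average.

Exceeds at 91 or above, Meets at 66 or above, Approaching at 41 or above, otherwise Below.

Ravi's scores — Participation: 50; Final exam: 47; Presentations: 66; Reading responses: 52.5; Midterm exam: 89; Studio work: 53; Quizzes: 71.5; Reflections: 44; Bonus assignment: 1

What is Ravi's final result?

Below

Final exam score 47 < 60: minimum not met.
Weighted total:
  Participation 50 × 0.09 = 4.5
  Final exam 47 × 0.09 = 4.23
  Presentations 66 × 0.05 = 3.3
  Reading responses 52.5 × 0.08 = 4.2
  Midterm exam 89 × 0.18 = 16.02
  Studio work 53 × 0.05 = 2.65
  Quizzes 71.5 × 0.15 = 10.725
  Reflections 44 × 0.31 = 13.64
Sum = 59.265
Bonus assignment: 59.265 + 1 = 60.265
Because the Final exam minimum was not met, the result is Below.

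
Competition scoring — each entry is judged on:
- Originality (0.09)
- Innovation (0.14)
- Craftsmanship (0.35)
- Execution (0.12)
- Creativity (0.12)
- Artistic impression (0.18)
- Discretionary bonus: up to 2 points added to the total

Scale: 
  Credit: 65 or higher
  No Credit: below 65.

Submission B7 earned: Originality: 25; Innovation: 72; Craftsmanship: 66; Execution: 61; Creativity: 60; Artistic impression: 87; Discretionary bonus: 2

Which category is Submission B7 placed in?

Weighted total:
  Originality 25 × 0.09 = 2.25
  Innovation 72 × 0.14 = 10.08
  Craftsmanship 66 × 0.35 = 23.1
  Execution 61 × 0.12 = 7.32
  Creativity 60 × 0.12 = 7.2
  Artistic impression 87 × 0.18 = 15.66
Sum = 65.61
Discretionary bonus: 65.61 + 2 = 67.61
67.61 ≥ 65 → Credit

Credit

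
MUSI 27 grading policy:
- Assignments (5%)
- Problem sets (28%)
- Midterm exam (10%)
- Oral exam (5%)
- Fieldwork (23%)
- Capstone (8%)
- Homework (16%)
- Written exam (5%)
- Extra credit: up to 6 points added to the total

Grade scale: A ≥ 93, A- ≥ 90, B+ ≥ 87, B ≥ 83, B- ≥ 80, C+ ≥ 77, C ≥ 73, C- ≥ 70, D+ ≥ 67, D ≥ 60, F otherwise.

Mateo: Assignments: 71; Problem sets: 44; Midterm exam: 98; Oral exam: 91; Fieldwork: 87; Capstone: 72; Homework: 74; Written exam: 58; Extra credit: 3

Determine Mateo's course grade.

Weighted total:
  Assignments 71 × 0.05 = 3.55
  Problem sets 44 × 0.28 = 12.32
  Midterm exam 98 × 0.1 = 9.8
  Oral exam 91 × 0.05 = 4.55
  Fieldwork 87 × 0.23 = 20.01
  Capstone 72 × 0.08 = 5.76
  Homework 74 × 0.16 = 11.84
  Written exam 58 × 0.05 = 2.9
Sum = 70.73
Extra credit: 70.73 + 3 = 73.73
73.73 is ≥ 73 and < 77 → C

C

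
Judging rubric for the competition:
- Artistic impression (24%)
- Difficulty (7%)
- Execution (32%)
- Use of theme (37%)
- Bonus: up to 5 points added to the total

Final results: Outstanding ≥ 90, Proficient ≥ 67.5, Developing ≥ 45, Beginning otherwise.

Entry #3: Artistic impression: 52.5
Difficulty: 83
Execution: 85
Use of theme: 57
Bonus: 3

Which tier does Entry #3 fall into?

Proficient

Weighted total:
  Artistic impression 52.5 × 0.24 = 12.6
  Difficulty 83 × 0.07 = 5.81
  Execution 85 × 0.32 = 27.2
  Use of theme 57 × 0.37 = 21.09
Sum = 66.7
Bonus: 66.7 + 3 = 69.7
69.7 is ≥ 67.5 and < 90 → Proficient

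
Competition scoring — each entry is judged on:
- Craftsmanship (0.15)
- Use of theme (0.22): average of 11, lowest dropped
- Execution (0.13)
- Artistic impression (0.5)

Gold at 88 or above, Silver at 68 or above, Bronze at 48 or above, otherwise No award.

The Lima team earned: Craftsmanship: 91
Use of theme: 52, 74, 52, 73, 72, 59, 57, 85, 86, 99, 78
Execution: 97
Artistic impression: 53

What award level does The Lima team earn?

Use of theme: drop 52 → average of remaining 10 = 735/10 = 73.5
Weighted total:
  Craftsmanship 91 × 0.15 = 13.65
  Use of theme 73.5 × 0.22 = 16.17
  Execution 97 × 0.13 = 12.61
  Artistic impression 53 × 0.5 = 26.5
Sum = 68.93
68.93 is ≥ 68 and < 88 → Silver

Silver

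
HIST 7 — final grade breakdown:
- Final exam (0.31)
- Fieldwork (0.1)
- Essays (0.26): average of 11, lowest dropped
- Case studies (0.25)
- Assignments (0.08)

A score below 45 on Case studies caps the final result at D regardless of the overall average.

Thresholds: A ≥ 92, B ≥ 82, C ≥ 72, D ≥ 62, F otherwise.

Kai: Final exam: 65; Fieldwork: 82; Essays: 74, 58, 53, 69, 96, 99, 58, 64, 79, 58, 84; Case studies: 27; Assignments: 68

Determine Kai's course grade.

Essays: drop 53 → average of remaining 10 = 739/10 = 73.9
Case studies score 27 < 45: minimum not met.
Weighted total:
  Final exam 65 × 0.31 = 20.15
  Fieldwork 82 × 0.1 = 8.2
  Essays 73.9 × 0.26 = 19.214
  Case studies 27 × 0.25 = 6.75
  Assignments 68 × 0.08 = 5.44
Sum = 59.754
59.754 would be F; cap at D applies → F.

F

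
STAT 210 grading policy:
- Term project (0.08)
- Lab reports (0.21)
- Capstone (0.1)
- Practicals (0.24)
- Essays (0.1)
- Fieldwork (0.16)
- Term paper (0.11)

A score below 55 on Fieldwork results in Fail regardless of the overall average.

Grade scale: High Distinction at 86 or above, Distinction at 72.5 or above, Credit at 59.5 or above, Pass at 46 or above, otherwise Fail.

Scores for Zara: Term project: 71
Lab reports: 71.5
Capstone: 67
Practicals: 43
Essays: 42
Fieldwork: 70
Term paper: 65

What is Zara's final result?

Fieldwork score 70 ≥ 55: minimum met.
Weighted total:
  Term project 71 × 0.08 = 5.68
  Lab reports 71.5 × 0.21 = 15.015
  Capstone 67 × 0.1 = 6.7
  Practicals 43 × 0.24 = 10.32
  Essays 42 × 0.1 = 4.2
  Fieldwork 70 × 0.16 = 11.2
  Term paper 65 × 0.11 = 7.15
Sum = 60.265
60.265 is ≥ 59.5 and < 72.5 → Credit

Credit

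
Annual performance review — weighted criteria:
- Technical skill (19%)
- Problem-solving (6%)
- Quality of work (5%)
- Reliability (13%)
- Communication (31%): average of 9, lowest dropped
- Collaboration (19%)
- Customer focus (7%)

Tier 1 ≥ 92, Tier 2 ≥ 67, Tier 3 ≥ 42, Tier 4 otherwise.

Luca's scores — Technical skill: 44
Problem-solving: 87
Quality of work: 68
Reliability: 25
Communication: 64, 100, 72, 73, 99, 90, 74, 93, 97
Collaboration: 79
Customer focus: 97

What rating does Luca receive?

Communication: drop 64 → average of remaining 8 = 698/8 = 87.25
Weighted total:
  Technical skill 44 × 0.19 = 8.36
  Problem-solving 87 × 0.06 = 5.22
  Quality of work 68 × 0.05 = 3.4
  Reliability 25 × 0.13 = 3.25
  Communication 87.25 × 0.31 = 27.0475
  Collaboration 79 × 0.19 = 15.01
  Customer focus 97 × 0.07 = 6.79
Sum = 69.0775
69.0775 is ≥ 67 and < 92 → Tier 2

Tier 2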